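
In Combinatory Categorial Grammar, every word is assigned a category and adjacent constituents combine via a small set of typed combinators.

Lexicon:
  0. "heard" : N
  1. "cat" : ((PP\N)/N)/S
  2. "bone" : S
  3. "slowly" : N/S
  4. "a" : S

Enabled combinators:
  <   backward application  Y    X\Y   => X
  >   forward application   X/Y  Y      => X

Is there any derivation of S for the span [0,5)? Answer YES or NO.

N ((PP\N)/N)/S S N/S S
CKY chart[0,5] = {PP}; S ∉ chart

NO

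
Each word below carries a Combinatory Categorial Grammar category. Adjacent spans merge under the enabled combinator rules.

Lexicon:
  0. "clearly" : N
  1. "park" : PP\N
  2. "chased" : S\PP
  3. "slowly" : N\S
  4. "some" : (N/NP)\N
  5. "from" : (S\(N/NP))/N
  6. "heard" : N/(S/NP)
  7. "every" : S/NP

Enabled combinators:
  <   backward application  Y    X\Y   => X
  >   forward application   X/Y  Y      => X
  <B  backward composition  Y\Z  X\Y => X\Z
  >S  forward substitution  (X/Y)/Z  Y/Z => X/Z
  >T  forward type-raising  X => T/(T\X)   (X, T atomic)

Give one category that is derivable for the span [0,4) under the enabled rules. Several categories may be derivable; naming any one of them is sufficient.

[0,8] S   <
  [0,4] N   <
    [0,2] PP   >
      [0,1] PP/(PP\N)   >T
        [0,1] "clearly" : N
      [1,2] "park" : PP\N
    [2,4] N\PP   <B
      [2,3] "chased" : S\PP
      [3,4] "slowly" : N\S
  [4,8] S\N   <B
    [4,5] "some" : (N/NP)\N
    [5,8] S\(N/NP)   >
      [5,6] "from" : (S\(N/NP))/N
      [6,8] N   >
        [6,7] "heard" : N/(S/NP)
        [7,8] "every" : S/NP

N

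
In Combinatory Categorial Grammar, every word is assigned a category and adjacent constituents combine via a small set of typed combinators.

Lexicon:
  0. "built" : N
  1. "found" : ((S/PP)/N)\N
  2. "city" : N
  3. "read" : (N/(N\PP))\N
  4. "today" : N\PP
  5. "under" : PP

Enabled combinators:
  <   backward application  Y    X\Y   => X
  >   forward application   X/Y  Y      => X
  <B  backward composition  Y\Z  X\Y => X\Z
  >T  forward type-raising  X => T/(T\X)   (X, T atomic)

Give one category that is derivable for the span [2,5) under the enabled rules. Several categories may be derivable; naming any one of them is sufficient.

N

[0,6] S   >
  [0,5] S/PP   >
    [0,2] (S/PP)/N   <
      [0,1] "built" : N
      [1,2] "found" : ((S/PP)/N)\N
    [2,5] N   >
      [2,4] N/(N\PP)   <
        [2,3] "city" : N
        [3,4] "read" : (N/(N\PP))\N
      [4,5] "today" : N\PP
  [5,6] "under" : PP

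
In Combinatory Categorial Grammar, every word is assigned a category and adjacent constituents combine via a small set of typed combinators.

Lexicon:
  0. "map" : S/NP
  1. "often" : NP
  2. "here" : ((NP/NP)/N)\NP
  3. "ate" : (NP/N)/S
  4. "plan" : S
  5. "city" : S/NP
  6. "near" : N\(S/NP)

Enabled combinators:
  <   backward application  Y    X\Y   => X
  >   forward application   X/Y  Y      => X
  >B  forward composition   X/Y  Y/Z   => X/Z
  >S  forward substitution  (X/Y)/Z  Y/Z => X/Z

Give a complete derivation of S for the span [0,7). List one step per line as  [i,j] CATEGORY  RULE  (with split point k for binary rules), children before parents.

[0,1] S/NP  lex  "map"
[1,2] NP  lex  "often"
[2,3] ((NP/NP)/N)\NP  lex  "here"
[1,3] (NP/NP)/N  <  k=2
[3,4] (NP/N)/S  lex  "ate"
[4,5] S  lex  "plan"
[3,5] NP/N  >  k=4
[1,5] NP/N  >S  k=3
[0,5] S/N  >B  k=1
[5,6] S/NP  lex  "city"
[6,7] N\(S/NP)  lex  "near"
[5,7] N  <  k=6
[0,7] S  >  k=5

[0,7] S   >
  [0,5] S/N   >B
    [0,1] "map" : S/NP
    [1,5] NP/N   >S
      [1,3] (NP/NP)/N   <
        [1,2] "often" : NP
        [2,3] "here" : ((NP/NP)/N)\NP
      [3,5] NP/N   >
        [3,4] "ate" : (NP/N)/S
        [4,5] "plan" : S
  [5,7] N   <
    [5,6] "city" : S/NP
    [6,7] "near" : N\(S/NP)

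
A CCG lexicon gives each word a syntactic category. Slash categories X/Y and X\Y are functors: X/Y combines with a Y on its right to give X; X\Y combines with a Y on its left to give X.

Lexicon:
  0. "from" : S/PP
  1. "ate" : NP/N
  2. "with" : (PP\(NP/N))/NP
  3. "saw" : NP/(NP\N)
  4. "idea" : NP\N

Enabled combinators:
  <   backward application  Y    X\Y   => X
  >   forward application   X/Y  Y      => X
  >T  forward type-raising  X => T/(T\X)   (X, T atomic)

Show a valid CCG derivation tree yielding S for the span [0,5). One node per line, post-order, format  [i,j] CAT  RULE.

[0,5] S   >
  [0,1] "from" : S/PP
  [1,5] PP   <
    [1,2] "ate" : NP/N
    [2,5] PP\(NP/N)   >
      [2,3] "with" : (PP\(NP/N))/NP
      [3,5] NP   >
        [3,4] "saw" : NP/(NP\N)
        [4,5] "idea" : NP\N

[0,1] S/PP  lex  "from"
[1,2] NP/N  lex  "ate"
[2,3] (PP\(NP/N))/NP  lex  "with"
[3,4] NP/(NP\N)  lex  "saw"
[4,5] NP\N  lex  "idea"
[3,5] NP  >  k=4
[2,5] PP\(NP/N)  >  k=3
[1,5] PP  <  k=2
[0,5] S  >  k=1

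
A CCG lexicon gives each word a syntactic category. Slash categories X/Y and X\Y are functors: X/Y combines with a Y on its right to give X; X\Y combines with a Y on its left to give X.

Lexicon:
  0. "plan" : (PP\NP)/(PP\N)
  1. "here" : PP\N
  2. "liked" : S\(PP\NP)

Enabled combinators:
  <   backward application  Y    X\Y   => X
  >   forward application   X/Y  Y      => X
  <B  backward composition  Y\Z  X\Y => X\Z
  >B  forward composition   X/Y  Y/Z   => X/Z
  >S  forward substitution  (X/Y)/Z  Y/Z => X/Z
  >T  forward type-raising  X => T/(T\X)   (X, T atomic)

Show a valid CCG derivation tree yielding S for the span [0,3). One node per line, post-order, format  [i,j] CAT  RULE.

[0,3] S   <
  [0,2] PP\NP   >
    [0,1] "plan" : (PP\NP)/(PP\N)
    [1,2] "here" : PP\N
  [2,3] "liked" : S\(PP\NP)

[0,1] (PP\NP)/(PP\N)  lex  "plan"
[1,2] PP\N  lex  "here"
[0,2] PP\NP  >  k=1
[2,3] S\(PP\NP)  lex  "liked"
[0,3] S  <  k=2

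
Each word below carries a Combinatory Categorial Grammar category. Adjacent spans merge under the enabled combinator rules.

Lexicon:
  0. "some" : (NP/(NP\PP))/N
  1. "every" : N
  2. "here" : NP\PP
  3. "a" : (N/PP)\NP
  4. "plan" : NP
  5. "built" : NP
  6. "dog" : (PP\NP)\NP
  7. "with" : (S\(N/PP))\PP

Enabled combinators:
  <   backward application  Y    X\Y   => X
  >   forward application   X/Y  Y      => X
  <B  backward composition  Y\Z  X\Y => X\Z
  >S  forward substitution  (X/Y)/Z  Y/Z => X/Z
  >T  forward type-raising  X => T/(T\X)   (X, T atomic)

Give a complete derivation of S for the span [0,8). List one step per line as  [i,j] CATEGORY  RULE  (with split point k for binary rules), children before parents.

[0,1] (NP/(NP\PP))/N  lex  "some"
[1,2] N  lex  "every"
[0,2] NP/(NP\PP)  >  k=1
[2,3] NP\PP  lex  "here"
[0,3] NP  >  k=2
[3,4] (N/PP)\NP  lex  "a"
[0,4] N/PP  <  k=3
[4,5] NP  lex  "plan"
[5,6] NP  lex  "built"
[6,7] (PP\NP)\NP  lex  "dog"
[5,7] PP\NP  <  k=6
[4,7] PP  <  k=5
[7,8] (S\(N/PP))\PP  lex  "with"
[4,8] S\(N/PP)  <  k=7
[0,8] S  <  k=4

[0,8] S   <
  [0,4] N/PP   <
    [0,3] NP   >
      [0,2] NP/(NP\PP)   >
        [0,1] "some" : (NP/(NP\PP))/N
        [1,2] "every" : N
      [2,3] "here" : NP\PP
    [3,4] "a" : (N/PP)\NP
  [4,8] S\(N/PP)   <
    [4,7] PP   <
      [4,5] "plan" : NP
      [5,7] PP\NP   <
        [5,6] "built" : NP
        [6,7] "dog" : (PP\NP)\NP
    [7,8] "with" : (S\(N/PP))\PP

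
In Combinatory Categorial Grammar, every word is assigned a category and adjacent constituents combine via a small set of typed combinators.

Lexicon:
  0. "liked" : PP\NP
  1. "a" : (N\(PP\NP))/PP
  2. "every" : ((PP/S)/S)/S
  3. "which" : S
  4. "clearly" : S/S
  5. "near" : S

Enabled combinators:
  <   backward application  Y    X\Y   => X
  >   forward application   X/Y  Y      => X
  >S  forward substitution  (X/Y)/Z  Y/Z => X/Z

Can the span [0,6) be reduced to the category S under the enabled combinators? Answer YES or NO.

NO

PP\NP (N\(PP\NP))/PP ((PP/S)/S)/S S S/S S
CKY chart[0,6] = {N}; S ∉ chart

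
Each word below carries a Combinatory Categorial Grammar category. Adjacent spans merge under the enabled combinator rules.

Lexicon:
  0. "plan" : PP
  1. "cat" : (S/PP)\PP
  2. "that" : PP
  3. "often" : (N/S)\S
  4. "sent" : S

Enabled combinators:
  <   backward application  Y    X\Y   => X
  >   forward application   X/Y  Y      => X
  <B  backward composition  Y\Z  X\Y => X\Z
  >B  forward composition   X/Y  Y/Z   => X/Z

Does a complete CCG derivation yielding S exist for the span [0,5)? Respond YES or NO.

NO

PP (S/PP)\PP PP (N/S)\S S
CKY chart[0,5] = {N}; S ∉ chart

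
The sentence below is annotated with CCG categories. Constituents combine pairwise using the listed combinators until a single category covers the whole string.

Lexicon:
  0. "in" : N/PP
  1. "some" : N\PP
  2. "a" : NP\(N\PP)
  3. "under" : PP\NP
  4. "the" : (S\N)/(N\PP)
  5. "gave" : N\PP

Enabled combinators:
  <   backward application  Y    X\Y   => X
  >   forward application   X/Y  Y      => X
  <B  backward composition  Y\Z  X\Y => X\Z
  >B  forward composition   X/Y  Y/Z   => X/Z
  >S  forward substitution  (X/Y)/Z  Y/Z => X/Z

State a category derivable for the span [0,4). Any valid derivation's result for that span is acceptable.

N

[0,6] S   <
  [0,4] N   >
    [0,1] "in" : N/PP
    [1,4] PP   <
      [1,3] NP   <
        [1,2] "some" : N\PP
        [2,3] "a" : NP\(N\PP)
      [3,4] "under" : PP\NP
  [4,6] S\N   >
    [4,5] "the" : (S\N)/(N\PP)
    [5,6] "gave" : N\PP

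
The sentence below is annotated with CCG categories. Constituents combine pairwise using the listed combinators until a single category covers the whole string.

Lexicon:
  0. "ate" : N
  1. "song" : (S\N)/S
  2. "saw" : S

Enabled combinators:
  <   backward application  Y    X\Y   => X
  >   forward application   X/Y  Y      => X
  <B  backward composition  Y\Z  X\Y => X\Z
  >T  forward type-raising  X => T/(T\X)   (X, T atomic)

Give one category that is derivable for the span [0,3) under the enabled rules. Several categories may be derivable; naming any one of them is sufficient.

S

[0,3] S   >
  [0,1] S/(S\N)   >T
    [0,1] "ate" : N
  [1,3] S\N   >
    [1,2] "song" : (S\N)/S
    [2,3] "saw" : S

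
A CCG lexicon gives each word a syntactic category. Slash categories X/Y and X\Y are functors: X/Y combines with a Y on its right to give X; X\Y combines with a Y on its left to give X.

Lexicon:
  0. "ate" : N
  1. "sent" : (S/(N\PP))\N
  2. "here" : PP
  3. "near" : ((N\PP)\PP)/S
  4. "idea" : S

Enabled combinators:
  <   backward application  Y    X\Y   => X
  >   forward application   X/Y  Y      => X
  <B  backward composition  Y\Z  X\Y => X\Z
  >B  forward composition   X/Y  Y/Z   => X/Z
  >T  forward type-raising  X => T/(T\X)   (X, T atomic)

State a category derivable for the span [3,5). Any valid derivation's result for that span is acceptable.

[0,5] S   >
  [0,2] S/(N\PP)   <
    [0,1] "ate" : N
    [1,2] "sent" : (S/(N\PP))\N
  [2,5] N\PP   <
    [2,3] "here" : PP
    [3,5] (N\PP)\PP   >
      [3,4] "near" : ((N\PP)\PP)/S
      [4,5] "idea" : S

(N\PP)\PP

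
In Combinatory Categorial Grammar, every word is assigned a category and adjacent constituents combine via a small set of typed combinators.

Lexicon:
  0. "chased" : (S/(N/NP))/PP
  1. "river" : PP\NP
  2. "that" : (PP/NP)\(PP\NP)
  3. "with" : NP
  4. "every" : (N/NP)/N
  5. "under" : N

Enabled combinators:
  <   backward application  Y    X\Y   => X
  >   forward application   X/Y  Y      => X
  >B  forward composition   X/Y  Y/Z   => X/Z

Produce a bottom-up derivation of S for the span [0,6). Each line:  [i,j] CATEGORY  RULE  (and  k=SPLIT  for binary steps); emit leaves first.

[0,6] S   >
  [0,4] S/(N/NP)   >
    [0,1] "chased" : (S/(N/NP))/PP
    [1,4] PP   >
      [1,3] PP/NP   <
        [1,2] "river" : PP\NP
        [2,3] "that" : (PP/NP)\(PP\NP)
      [3,4] "with" : NP
  [4,6] N/NP   >
    [4,5] "every" : (N/NP)/N
    [5,6] "under" : N

[0,1] (S/(N/NP))/PP  lex  "chased"
[1,2] PP\NP  lex  "river"
[2,3] (PP/NP)\(PP\NP)  lex  "that"
[1,3] PP/NP  <  k=2
[3,4] NP  lex  "with"
[1,4] PP  >  k=3
[0,4] S/(N/NP)  >  k=1
[4,5] (N/NP)/N  lex  "every"
[5,6] N  lex  "under"
[4,6] N/NP  >  k=5
[0,6] S  >  k=4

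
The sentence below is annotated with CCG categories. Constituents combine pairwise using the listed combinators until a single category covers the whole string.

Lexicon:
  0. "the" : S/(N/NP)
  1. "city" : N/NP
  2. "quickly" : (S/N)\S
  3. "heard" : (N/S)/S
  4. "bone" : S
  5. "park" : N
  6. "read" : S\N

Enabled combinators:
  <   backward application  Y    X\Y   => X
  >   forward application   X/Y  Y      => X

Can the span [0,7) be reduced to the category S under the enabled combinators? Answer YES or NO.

YES

[0,7] S   >
  [0,3] S/N   <
    [0,2] S   >
      [0,1] "the" : S/(N/NP)
      [1,2] "city" : N/NP
    [2,3] "quickly" : (S/N)\S
  [3,7] N   >
    [3,5] N/S   >
      [3,4] "heard" : (N/S)/S
      [4,5] "bone" : S
    [5,7] S   <
      [5,6] "park" : N
      [6,7] "read" : S\N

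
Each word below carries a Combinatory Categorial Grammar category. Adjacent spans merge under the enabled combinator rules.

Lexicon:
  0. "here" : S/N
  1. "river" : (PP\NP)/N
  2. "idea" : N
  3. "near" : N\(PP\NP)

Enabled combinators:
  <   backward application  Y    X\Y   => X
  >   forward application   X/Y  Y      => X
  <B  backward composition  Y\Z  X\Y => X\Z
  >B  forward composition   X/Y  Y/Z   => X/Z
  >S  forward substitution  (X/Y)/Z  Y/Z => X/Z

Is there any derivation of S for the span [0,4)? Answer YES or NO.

YES

[0,4] S   >
  [0,1] "here" : S/N
  [1,4] N   <
    [1,3] PP\NP   >
      [1,2] "river" : (PP\NP)/N
      [2,3] "idea" : N
    [3,4] "near" : N\(PP\NP)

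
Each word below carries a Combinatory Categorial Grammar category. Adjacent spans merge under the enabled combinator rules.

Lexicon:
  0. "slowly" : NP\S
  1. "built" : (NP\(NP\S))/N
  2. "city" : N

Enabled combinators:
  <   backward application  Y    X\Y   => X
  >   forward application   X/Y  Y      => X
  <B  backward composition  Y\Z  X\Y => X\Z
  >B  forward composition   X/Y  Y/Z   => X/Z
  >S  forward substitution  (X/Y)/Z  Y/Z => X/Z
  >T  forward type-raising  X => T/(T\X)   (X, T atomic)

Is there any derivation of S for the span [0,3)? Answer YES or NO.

NP\S (NP\(NP\S))/N N
CKY chart[0,3] = {N/(N\NP), NP, NP/(NP\NP), PP/(PP\NP), S/(S\NP)}; S ∉ chart

NO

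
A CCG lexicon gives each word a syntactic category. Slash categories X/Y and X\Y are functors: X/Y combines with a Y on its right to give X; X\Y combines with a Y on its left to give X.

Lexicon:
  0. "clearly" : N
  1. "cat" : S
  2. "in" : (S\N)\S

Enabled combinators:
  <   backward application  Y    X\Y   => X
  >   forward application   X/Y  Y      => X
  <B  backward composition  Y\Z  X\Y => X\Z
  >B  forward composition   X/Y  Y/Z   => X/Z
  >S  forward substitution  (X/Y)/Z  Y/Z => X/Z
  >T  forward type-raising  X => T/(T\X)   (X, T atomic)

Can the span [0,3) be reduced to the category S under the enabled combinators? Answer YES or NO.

YES

[0,3] S   <
  [0,1] "clearly" : N
  [1,3] S\N   <
    [1,2] "cat" : S
    [2,3] "in" : (S\N)\S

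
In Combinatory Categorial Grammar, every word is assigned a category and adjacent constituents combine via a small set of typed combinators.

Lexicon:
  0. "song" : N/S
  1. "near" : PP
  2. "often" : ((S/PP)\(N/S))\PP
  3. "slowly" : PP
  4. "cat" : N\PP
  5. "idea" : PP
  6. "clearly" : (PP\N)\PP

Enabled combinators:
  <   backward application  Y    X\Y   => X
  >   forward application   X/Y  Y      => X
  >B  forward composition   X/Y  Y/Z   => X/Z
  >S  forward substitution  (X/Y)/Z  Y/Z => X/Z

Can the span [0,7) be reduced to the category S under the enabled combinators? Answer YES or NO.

YES

[0,7] S   >
  [0,3] S/PP   <
    [0,1] "song" : N/S
    [1,3] (S/PP)\(N/S)   <
      [1,2] "near" : PP
      [2,3] "often" : ((S/PP)\(N/S))\PP
  [3,7] PP   <
    [3,5] N   <
      [3,4] "slowly" : PP
      [4,5] "cat" : N\PP
    [5,7] PP\N   <
      [5,6] "idea" : PP
      [6,7] "clearly" : (PP\N)\PP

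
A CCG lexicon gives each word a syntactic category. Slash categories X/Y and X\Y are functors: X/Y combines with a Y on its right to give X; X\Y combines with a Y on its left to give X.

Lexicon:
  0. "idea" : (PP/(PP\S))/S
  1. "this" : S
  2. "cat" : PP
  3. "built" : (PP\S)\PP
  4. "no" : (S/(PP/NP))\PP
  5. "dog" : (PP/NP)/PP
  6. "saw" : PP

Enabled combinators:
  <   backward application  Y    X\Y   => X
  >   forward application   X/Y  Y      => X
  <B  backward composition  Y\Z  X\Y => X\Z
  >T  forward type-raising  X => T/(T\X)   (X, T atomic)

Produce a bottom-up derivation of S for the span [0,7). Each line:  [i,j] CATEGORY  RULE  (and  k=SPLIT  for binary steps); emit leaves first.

[0,7] S   >
  [0,5] S/(PP/NP)   <
    [0,4] PP   >
      [0,2] PP/(PP\S)   >
        [0,1] "idea" : (PP/(PP\S))/S
        [1,2] "this" : S
      [2,4] PP\S   <
        [2,3] "cat" : PP
        [3,4] "built" : (PP\S)\PP
    [4,5] "no" : (S/(PP/NP))\PP
  [5,7] PP/NP   >
    [5,6] "dog" : (PP/NP)/PP
    [6,7] "saw" : PP

[0,1] (PP/(PP\S))/S  lex  "idea"
[1,2] S  lex  "this"
[0,2] PP/(PP\S)  >  k=1
[2,3] PP  lex  "cat"
[3,4] (PP\S)\PP  lex  "built"
[2,4] PP\S  <  k=3
[0,4] PP  >  k=2
[4,5] (S/(PP/NP))\PP  lex  "no"
[0,5] S/(PP/NP)  <  k=4
[5,6] (PP/NP)/PP  lex  "dog"
[6,7] PP  lex  "saw"
[5,7] PP/NP  >  k=6
[0,7] S  >  k=5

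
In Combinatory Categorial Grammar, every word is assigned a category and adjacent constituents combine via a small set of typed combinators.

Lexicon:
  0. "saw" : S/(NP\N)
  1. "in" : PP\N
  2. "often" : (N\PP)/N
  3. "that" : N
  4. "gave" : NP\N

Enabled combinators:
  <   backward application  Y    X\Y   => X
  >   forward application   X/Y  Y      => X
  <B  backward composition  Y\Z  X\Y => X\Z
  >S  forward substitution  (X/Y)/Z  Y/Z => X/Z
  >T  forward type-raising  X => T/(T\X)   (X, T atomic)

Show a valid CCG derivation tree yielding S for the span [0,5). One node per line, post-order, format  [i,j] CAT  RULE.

[0,5] S   >
  [0,1] "saw" : S/(NP\N)
  [1,5] NP\N   <B
    [1,4] N\N   <B
      [1,2] "in" : PP\N
      [2,4] N\PP   >
        [2,3] "often" : (N\PP)/N
        [3,4] "that" : N
    [4,5] "gave" : NP\N

[0,1] S/(NP\N)  lex  "saw"
[1,2] PP\N  lex  "in"
[2,3] (N\PP)/N  lex  "often"
[3,4] N  lex  "that"
[2,4] N\PP  >  k=3
[1,4] N\N  <B  k=2
[4,5] NP\N  lex  "gave"
[1,5] NP\N  <B  k=4
[0,5] S  >  k=1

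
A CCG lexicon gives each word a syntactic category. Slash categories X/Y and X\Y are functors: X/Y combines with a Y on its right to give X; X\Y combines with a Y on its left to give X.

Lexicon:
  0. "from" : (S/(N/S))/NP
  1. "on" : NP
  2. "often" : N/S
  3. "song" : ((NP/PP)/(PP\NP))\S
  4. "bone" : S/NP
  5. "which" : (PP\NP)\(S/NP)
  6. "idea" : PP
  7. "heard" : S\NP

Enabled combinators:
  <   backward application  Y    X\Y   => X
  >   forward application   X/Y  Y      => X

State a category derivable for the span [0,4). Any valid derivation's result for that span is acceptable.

(NP/PP)/(PP\NP)

[0,8] S   <
  [0,7] NP   >
    [0,6] NP/PP   >
      [0,4] (NP/PP)/(PP\NP)   <
        [0,3] S   >
          [0,2] S/(N/S)   >
            [0,1] "from" : (S/(N/S))/NP
            [1,2] "on" : NP
          [2,3] "often" : N/S
        [3,4] "song" : ((NP/PP)/(PP\NP))\S
      [4,6] PP\NP   <
        [4,5] "bone" : S/NP
        [5,6] "which" : (PP\NP)\(S/NP)
    [6,7] "idea" : PP
  [7,8] "heard" : S\NP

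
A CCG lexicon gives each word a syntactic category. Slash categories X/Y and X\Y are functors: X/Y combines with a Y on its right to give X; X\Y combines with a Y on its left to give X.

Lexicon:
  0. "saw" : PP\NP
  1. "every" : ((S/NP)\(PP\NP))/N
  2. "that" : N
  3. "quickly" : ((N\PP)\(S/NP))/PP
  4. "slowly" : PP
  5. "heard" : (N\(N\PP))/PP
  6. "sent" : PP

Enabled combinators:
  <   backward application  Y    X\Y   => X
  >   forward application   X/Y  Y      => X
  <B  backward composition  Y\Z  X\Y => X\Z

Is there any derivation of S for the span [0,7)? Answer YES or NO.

PP\NP ((S/NP)\(PP\NP))/N N ((N\PP)\(S/NP))/PP PP (N\(N\PP))/PP PP
CKY chart[0,7] = {N}; S ∉ chart

NO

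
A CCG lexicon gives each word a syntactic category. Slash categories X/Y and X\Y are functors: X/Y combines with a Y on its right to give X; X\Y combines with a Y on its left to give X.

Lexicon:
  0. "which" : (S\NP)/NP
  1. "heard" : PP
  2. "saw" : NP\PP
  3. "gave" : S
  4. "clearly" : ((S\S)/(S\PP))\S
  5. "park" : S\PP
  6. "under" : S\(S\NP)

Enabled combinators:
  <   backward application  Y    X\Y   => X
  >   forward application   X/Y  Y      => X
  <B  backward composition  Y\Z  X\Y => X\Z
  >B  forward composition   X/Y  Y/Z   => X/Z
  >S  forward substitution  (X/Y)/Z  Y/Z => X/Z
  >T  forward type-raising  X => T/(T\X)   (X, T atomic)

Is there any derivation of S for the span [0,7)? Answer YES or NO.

[0,7] S   <
  [0,6] S\NP   <B
    [0,3] S\NP   >
      [0,1] "which" : (S\NP)/NP
      [1,3] NP   >
        [1,2] NP/(NP\PP)   >T
          [1,2] "heard" : PP
        [2,3] "saw" : NP\PP
    [3,6] S\S   >
      [3,5] (S\S)/(S\PP)   <
        [3,4] "gave" : S
        [4,5] "clearly" : ((S\S)/(S\PP))\S
      [5,6] "park" : S\PP
  [6,7] "under" : S\(S\NP)

YES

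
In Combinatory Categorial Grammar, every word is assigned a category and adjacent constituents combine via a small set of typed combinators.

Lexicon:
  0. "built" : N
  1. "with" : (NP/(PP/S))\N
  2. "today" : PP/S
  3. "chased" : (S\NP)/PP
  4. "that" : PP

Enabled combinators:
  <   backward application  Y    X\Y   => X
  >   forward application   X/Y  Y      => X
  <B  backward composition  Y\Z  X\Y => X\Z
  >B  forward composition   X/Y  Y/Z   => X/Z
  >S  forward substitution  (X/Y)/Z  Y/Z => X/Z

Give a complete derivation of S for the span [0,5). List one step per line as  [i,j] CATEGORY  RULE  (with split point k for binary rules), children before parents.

[0,5] S   <
  [0,3] NP   >
    [0,2] NP/(PP/S)   <
      [0,1] "built" : N
      [1,2] "with" : (NP/(PP/S))\N
    [2,3] "today" : PP/S
  [3,5] S\NP   >
    [3,4] "chased" : (S\NP)/PP
    [4,5] "that" : PP

[0,1] N  lex  "built"
[1,2] (NP/(PP/S))\N  lex  "with"
[0,2] NP/(PP/S)  <  k=1
[2,3] PP/S  lex  "today"
[0,3] NP  >  k=2
[3,4] (S\NP)/PP  lex  "chased"
[4,5] PP  lex  "that"
[3,5] S\NP  >  k=4
[0,5] S  <  k=3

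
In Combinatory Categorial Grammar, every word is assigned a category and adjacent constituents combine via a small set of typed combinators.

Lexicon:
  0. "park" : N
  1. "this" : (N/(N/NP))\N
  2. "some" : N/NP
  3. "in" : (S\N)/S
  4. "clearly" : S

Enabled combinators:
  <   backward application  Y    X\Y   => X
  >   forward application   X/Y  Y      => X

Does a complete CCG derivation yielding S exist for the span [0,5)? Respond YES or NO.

YES

[0,5] S   <
  [0,3] N   >
    [0,2] N/(N/NP)   <
      [0,1] "park" : N
      [1,2] "this" : (N/(N/NP))\N
    [2,3] "some" : N/NP
  [3,5] S\N   >
    [3,4] "in" : (S\N)/S
    [4,5] "clearly" : S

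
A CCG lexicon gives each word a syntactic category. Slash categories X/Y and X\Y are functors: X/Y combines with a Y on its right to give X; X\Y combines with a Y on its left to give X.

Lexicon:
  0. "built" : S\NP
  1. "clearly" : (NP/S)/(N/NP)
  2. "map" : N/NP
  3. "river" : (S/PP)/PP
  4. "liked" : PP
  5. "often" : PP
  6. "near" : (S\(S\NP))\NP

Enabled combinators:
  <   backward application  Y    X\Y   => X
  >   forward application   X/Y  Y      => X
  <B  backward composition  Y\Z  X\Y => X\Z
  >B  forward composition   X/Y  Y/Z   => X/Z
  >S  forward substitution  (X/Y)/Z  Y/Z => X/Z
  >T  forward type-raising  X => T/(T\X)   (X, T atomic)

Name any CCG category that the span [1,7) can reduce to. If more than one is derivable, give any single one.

S\(S\NP)

[0,7] S   <
  [0,1] "built" : S\NP
  [1,7] S\(S\NP)   <
    [1,6] NP   >
      [1,3] NP/S   >
        [1,2] "clearly" : (NP/S)/(N/NP)
        [2,3] "map" : N/NP
      [3,6] S   >
        [3,5] S/PP   >
          [3,4] "river" : (S/PP)/PP
          [4,5] "liked" : PP
        [5,6] "often" : PP
    [6,7] "near" : (S\(S\NP))\NP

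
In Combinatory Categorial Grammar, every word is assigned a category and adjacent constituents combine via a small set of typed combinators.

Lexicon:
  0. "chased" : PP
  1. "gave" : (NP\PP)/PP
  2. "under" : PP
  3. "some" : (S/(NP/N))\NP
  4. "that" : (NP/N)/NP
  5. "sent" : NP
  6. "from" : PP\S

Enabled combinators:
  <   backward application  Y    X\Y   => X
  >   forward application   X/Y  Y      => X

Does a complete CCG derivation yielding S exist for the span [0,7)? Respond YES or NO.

PP (NP\PP)/PP PP (S/(NP/N))\NP (NP/N)/NP NP PP\S
CKY chart[0,7] = {PP}; S ∉ chart

NO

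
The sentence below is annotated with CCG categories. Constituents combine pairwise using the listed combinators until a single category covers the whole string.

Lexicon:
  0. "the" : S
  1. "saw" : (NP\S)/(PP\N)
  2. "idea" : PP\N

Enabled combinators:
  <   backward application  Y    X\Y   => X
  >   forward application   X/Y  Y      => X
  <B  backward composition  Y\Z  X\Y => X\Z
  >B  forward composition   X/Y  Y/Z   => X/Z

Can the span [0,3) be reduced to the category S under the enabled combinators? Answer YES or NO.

NO

S (NP\S)/(PP\N) PP\N
CKY chart[0,3] = {NP}; S ∉ chart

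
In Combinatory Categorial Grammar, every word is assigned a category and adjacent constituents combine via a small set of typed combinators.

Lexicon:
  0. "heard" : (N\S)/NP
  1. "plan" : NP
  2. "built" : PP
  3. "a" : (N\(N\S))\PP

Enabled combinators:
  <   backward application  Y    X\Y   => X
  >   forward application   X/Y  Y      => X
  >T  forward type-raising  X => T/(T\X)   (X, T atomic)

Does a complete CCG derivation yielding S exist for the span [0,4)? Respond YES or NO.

(N\S)/NP NP PP (N\(N\S))\PP
CKY chart[0,4] = {N, N/(N\N), NP/(NP\N), PP/(PP\N), S/(S\N)}; S ∉ chart

NO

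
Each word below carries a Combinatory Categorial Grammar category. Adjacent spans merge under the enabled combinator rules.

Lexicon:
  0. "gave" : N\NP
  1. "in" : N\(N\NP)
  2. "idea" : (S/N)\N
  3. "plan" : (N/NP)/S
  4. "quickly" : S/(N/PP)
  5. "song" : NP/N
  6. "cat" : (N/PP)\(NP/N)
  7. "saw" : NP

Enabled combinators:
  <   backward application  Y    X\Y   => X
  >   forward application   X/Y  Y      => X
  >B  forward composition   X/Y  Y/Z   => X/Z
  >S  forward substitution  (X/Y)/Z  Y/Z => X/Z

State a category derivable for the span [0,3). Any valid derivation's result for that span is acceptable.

S/N

[0,8] S   >
  [0,3] S/N   <
    [0,2] N   <
      [0,1] "gave" : N\NP
      [1,2] "in" : N\(N\NP)
    [2,3] "idea" : (S/N)\N
  [3,8] N   >
    [3,7] N/NP   >
      [3,4] "plan" : (N/NP)/S
      [4,7] S   >
        [4,5] "quickly" : S/(N/PP)
        [5,7] N/PP   <
          [5,6] "song" : NP/N
          [6,7] "cat" : (N/PP)\(NP/N)
    [7,8] "saw" : NP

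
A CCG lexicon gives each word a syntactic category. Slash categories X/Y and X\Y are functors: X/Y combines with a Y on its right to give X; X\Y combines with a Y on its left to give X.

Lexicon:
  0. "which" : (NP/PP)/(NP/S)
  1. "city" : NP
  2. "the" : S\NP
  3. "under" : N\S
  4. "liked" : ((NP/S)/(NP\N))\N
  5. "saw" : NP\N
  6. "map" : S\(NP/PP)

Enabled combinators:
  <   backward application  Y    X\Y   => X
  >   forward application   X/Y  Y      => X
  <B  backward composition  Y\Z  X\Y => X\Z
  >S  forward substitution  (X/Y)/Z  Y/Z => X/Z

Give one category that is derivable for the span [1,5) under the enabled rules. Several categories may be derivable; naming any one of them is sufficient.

[0,7] S   <
  [0,6] NP/PP   >
    [0,1] "which" : (NP/PP)/(NP/S)
    [1,6] NP/S   >
      [1,5] (NP/S)/(NP\N)   <
        [1,4] N   <
          [1,3] S   <
            [1,2] "city" : NP
            [2,3] "the" : S\NP
          [3,4] "under" : N\S
        [4,5] "liked" : ((NP/S)/(NP\N))\N
      [5,6] "saw" : NP\N
  [6,7] "map" : S\(NP/PP)

(NP/S)/(NP\N)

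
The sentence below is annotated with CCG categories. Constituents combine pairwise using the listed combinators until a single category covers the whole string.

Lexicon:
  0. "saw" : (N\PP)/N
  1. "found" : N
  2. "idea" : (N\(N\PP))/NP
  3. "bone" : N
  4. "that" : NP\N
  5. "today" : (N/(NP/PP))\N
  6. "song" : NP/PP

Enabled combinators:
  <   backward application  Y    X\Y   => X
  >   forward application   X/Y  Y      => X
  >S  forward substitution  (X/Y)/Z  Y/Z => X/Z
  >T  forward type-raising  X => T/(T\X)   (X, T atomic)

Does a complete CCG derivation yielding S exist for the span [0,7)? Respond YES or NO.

(N\PP)/N N (N\(N\PP))/NP N NP\N (N/(NP/PP))\N NP/PP
CKY chart[0,7] = {N, N/(N\N), NP/(NP\N), PP/(PP\N), S/(S\N)}; S ∉ chart

NO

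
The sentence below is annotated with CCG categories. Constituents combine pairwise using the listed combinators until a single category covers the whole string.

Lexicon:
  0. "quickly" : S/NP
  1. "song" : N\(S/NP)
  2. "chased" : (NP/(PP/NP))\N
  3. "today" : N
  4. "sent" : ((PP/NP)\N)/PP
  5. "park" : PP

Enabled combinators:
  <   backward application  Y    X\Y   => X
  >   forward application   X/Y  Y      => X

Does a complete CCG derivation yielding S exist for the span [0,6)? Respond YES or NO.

S/NP N\(S/NP) (NP/(PP/NP))\N N ((PP/NP)\N)/PP PP
CKY chart[0,6] = {NP}; S ∉ chart

NO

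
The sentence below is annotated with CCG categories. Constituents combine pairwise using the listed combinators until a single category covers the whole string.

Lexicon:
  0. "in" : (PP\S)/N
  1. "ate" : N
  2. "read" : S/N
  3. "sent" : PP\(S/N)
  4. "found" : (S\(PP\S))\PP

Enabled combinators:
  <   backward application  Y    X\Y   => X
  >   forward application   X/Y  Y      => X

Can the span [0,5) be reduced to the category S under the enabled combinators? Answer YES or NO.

YES

[0,5] S   <
  [0,2] PP\S   >
    [0,1] "in" : (PP\S)/N
    [1,2] "ate" : N
  [2,5] S\(PP\S)   <
    [2,4] PP   <
      [2,3] "read" : S/N
      [3,4] "sent" : PP\(S/N)
    [4,5] "found" : (S\(PP\S))\PP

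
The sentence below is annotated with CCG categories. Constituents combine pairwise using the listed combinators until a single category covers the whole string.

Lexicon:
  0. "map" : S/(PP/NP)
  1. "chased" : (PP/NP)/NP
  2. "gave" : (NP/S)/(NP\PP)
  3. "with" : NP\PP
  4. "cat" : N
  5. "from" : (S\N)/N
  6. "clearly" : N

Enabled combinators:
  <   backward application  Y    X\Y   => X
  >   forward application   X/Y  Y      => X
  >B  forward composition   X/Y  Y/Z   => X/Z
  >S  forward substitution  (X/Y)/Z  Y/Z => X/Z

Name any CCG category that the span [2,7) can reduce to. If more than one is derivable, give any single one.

NP

[0,7] S   >
  [0,1] "map" : S/(PP/NP)
  [1,7] PP/NP   >
    [1,2] "chased" : (PP/NP)/NP
    [2,7] NP   >
      [2,4] NP/S   >
        [2,3] "gave" : (NP/S)/(NP\PP)
        [3,4] "with" : NP\PP
      [4,7] S   <
        [4,5] "cat" : N
        [5,7] S\N   >
          [5,6] "from" : (S\N)/N
          [6,7] "clearly" : N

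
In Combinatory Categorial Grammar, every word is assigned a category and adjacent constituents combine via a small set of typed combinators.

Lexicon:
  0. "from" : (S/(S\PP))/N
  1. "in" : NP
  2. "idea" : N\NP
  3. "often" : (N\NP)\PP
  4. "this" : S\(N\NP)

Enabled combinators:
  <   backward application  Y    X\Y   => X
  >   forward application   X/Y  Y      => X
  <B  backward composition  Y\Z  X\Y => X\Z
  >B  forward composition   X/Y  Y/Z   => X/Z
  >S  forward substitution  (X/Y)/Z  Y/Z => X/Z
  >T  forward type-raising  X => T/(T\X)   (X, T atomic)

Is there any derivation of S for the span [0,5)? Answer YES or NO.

[0,5] S   >
  [0,3] S/(S\PP)   >
    [0,1] "from" : (S/(S\PP))/N
    [1,3] N   >
      [1,2] N/(N\NP)   >T
        [1,2] "in" : NP
      [2,3] "idea" : N\NP
  [3,5] S\PP   <B
    [3,4] "often" : (N\NP)\PP
    [4,5] "this" : S\(N\NP)

YES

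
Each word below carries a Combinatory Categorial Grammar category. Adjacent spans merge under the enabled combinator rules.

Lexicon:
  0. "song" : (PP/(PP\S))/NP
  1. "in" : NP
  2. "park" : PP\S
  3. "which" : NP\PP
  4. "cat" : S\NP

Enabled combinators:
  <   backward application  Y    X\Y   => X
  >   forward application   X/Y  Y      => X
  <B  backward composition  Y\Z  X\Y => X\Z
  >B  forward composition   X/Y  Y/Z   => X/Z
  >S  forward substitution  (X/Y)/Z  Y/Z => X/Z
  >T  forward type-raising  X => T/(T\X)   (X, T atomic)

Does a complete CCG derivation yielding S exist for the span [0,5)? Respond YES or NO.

YES

[0,5] S   <
  [0,3] PP   >
    [0,2] PP/(PP\S)   >
      [0,1] "song" : (PP/(PP\S))/NP
      [1,2] "in" : NP
    [2,3] "park" : PP\S
  [3,5] S\PP   <B
    [3,4] "which" : NP\PP
    [4,5] "cat" : S\NP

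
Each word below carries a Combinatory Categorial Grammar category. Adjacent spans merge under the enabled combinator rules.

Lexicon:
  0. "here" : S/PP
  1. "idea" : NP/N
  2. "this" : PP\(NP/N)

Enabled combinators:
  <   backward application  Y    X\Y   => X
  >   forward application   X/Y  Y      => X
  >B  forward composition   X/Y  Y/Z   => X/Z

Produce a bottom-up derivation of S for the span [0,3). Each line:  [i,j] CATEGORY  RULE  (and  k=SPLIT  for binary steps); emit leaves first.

[0,1] S/PP  lex  "here"
[1,2] NP/N  lex  "idea"
[2,3] PP\(NP/N)  lex  "this"
[1,3] PP  <  k=2
[0,3] S  >  k=1

[0,3] S   >
  [0,1] "here" : S/PP
  [1,3] PP   <
    [1,2] "idea" : NP/N
    [2,3] "this" : PP\(NP/N)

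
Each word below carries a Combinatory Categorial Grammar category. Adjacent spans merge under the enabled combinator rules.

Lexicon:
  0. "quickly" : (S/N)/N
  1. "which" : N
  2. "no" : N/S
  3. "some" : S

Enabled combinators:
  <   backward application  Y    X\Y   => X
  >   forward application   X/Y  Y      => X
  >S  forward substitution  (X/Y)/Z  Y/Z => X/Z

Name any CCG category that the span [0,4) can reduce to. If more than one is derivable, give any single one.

[0,4] S   >
  [0,2] S/N   >
    [0,1] "quickly" : (S/N)/N
    [1,2] "which" : N
  [2,4] N   >
    [2,3] "no" : N/S
    [3,4] "some" : S

S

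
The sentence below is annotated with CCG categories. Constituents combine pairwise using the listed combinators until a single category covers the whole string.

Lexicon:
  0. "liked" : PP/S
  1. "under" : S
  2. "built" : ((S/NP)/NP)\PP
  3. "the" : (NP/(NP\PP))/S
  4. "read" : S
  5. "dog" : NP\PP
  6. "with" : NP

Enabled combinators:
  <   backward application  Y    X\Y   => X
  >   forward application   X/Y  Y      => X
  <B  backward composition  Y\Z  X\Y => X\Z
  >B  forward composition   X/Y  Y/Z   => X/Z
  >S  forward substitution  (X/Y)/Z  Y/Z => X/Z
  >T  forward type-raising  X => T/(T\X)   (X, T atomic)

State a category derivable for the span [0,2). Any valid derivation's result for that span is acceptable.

[0,7] S   >
  [0,6] S/NP   >
    [0,3] (S/NP)/NP   <
      [0,2] PP   >
        [0,1] "liked" : PP/S
        [1,2] "under" : S
      [2,3] "built" : ((S/NP)/NP)\PP
    [3,6] NP   >
      [3,5] NP/(NP\PP)   >
        [3,4] "the" : (NP/(NP\PP))/S
        [4,5] "read" : S
      [5,6] "dog" : NP\PP
  [6,7] "with" : NP

PP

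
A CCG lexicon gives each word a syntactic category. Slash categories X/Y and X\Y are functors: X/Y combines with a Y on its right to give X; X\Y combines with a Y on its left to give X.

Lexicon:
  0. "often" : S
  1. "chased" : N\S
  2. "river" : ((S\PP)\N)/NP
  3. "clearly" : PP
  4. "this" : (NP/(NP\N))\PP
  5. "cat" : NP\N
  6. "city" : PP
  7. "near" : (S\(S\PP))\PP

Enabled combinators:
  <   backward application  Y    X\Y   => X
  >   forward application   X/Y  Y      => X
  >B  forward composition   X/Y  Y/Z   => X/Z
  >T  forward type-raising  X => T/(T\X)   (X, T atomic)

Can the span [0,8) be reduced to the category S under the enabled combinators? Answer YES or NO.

YES

[0,8] S   <
  [0,6] S\PP   <
    [0,2] N   <
      [0,1] "often" : S
      [1,2] "chased" : N\S
    [2,6] (S\PP)\N   >
      [2,3] "river" : ((S\PP)\N)/NP
      [3,6] NP   >
        [3,5] NP/(NP\N)   <
          [3,4] "clearly" : PP
          [4,5] "this" : (NP/(NP\N))\PP
        [5,6] "cat" : NP\N
  [6,8] S\(S\PP)   <
    [6,7] "city" : PP
    [7,8] "near" : (S\(S\PP))\PP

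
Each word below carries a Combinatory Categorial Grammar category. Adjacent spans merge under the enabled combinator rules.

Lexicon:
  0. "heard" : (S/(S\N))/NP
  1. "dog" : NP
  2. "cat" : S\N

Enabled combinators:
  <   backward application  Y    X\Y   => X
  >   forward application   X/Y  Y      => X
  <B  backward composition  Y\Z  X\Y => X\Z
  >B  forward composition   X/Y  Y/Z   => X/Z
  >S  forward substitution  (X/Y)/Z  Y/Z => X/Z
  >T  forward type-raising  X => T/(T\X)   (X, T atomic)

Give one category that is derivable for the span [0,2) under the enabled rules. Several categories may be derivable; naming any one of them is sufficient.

[0,3] S   >
  [0,2] S/(S\N)   >
    [0,1] "heard" : (S/(S\N))/NP
    [1,2] "dog" : NP
  [2,3] "cat" : S\N

S/(S\N)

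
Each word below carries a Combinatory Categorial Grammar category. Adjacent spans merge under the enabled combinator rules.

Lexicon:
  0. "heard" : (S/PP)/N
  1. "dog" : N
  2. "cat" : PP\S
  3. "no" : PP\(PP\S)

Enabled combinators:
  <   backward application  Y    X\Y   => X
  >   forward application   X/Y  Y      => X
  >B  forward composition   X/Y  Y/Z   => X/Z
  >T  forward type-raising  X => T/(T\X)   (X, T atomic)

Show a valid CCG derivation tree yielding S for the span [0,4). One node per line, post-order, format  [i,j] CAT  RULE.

[0,1] (S/PP)/N  lex  "heard"
[1,2] N  lex  "dog"
[0,2] S/PP  >  k=1
[2,3] PP\S  lex  "cat"
[3,4] PP\(PP\S)  lex  "no"
[2,4] PP  <  k=3
[0,4] S  >  k=2

[0,4] S   >
  [0,2] S/PP   >
    [0,1] "heard" : (S/PP)/N
    [1,2] "dog" : N
  [2,4] PP   <
    [2,3] "cat" : PP\S
    [3,4] "no" : PP\(PP\S)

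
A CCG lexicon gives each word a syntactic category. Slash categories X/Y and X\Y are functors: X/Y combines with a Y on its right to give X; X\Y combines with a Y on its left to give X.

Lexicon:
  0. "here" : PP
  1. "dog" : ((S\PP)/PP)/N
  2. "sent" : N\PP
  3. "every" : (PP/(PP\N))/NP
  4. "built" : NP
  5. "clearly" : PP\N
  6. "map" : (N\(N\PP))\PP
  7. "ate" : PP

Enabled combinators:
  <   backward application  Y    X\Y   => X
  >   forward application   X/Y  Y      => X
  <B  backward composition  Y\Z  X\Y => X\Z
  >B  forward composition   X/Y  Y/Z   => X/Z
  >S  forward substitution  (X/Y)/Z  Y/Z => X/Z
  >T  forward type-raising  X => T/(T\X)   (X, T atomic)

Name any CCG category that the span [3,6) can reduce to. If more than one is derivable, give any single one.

[0,8] S   <
  [0,1] "here" : PP
  [1,8] S\PP   >
    [1,7] (S\PP)/PP   >
      [1,2] "dog" : ((S\PP)/PP)/N
      [2,7] N   <
        [2,3] "sent" : N\PP
        [3,7] N\(N\PP)   <
          [3,6] PP   >
            [3,5] PP/(PP\N)   >
              [3,4] "every" : (PP/(PP\N))/NP
              [4,5] "built" : NP
            [5,6] "clearly" : PP\N
          [6,7] "map" : (N\(N\PP))\PP
    [7,8] "ate" : PP

PP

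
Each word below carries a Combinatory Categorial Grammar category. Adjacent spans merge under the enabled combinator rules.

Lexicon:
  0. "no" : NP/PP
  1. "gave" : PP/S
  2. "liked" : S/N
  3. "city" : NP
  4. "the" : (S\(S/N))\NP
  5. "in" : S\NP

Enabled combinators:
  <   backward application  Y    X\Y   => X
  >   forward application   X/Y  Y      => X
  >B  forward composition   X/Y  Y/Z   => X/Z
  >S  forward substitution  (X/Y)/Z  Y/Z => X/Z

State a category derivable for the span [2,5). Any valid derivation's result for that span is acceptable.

[0,6] S   <
  [0,5] NP   >
    [0,2] NP/S   >B
      [0,1] "no" : NP/PP
      [1,2] "gave" : PP/S
    [2,5] S   <
      [2,3] "liked" : S/N
      [3,5] S\(S/N)   <
        [3,4] "city" : NP
        [4,5] "the" : (S\(S/N))\NP
  [5,6] "in" : S\NP

S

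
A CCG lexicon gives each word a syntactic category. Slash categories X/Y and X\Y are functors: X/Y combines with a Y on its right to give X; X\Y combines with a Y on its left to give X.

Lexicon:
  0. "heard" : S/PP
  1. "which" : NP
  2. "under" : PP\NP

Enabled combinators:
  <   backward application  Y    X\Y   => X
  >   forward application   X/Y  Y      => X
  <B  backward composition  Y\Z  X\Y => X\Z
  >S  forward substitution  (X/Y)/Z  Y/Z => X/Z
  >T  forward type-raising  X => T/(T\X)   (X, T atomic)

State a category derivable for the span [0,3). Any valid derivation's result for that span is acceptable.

S

[0,3] S   >
  [0,1] "heard" : S/PP
  [1,3] PP   >
    [1,2] PP/(PP\NP)   >T
      [1,2] "which" : NP
    [2,3] "under" : PP\NP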